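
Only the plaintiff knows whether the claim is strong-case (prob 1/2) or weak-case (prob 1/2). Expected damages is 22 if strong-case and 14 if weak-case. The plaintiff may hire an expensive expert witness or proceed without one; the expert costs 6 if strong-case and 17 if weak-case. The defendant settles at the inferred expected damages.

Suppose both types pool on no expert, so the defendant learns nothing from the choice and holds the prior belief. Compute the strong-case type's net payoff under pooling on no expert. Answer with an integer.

Pooled settlement = 1/2·22 + 1/2·14 = 18.
strong-case pays no cost for no expert, so net payoff = 18.

18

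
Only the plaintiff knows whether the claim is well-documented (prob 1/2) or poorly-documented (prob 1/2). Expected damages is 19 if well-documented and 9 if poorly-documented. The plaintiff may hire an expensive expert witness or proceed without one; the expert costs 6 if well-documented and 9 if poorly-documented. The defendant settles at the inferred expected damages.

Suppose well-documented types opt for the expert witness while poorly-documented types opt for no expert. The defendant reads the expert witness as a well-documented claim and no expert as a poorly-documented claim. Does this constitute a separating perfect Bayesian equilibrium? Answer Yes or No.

No

Under these beliefs, the expert witness earns settlement 19 and no expert earns settlement 9.
well-documented: the expert witness nets 19 − 6 = 13; no expert nets 9. well-documented prefers the expert witness.
poorly-documented: the expert witness nets 19 − 9 = 10; no expert nets 9. poorly-documented would deviate to the expert witness.
poorly-documented has a profitable deviation, so the profile is not an equilibrium.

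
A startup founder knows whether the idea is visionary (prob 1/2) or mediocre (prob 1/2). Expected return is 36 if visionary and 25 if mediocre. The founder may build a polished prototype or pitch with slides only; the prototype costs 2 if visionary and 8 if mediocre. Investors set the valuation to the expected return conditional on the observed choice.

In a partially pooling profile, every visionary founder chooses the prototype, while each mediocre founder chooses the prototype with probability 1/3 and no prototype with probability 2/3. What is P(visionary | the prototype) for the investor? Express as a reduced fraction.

P(the prototype) = (1/2)·1 + (1/2)·(1/3) = 2/3.
By Bayes' rule, P(visionary | the prototype) = (1/2) / (2/3) = 3/4.

3/4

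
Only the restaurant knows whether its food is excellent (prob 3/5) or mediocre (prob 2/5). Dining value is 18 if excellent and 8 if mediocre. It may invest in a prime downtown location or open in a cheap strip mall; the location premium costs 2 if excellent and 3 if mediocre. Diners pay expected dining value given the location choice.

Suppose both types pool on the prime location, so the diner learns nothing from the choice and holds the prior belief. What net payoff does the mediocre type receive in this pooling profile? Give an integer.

11

Pooled price premium = 3/5·18 + 2/5·8 = 14.
mediocre pays cost 3 for the prime location, so net payoff = 14 − 3 = 11.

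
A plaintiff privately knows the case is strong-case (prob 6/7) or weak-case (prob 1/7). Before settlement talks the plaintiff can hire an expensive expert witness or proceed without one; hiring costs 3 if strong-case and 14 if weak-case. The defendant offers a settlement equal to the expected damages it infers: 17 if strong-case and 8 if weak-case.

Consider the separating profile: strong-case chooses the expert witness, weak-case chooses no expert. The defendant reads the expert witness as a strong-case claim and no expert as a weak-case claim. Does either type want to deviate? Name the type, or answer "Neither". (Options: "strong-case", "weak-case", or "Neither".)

The expert witness pays 17; no expert pays 8.
strong-case: assigned the expert witness, nets 17 − 3 = 14; deviating to no expert nets 8.
weak-case: assigned no expert, nets 8; deviating to the expert witness nets 17 − 14 = 3.
Both types strictly prefer their assigned action; no profitable deviation.

Neither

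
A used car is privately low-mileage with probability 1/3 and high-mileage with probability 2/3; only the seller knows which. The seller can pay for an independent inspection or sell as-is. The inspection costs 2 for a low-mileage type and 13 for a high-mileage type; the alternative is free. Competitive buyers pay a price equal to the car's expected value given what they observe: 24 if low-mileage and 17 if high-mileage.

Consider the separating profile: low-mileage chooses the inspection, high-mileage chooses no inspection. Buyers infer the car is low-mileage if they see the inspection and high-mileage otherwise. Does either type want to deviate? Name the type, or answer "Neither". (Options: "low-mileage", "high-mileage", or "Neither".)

Neither

The inspection pays 24; no inspection pays 17.
low-mileage: assigned the inspection, nets 24 − 2 = 22; deviating to no inspection nets 17.
high-mileage: assigned no inspection, nets 17; deviating to the inspection nets 24 − 13 = 11.
Both types strictly prefer their assigned action; no profitable deviation.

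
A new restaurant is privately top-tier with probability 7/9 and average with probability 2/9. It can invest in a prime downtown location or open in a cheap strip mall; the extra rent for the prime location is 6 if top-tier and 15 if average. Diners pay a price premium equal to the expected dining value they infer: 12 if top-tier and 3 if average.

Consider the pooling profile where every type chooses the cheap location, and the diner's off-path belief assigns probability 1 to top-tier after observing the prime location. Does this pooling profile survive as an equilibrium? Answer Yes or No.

On path, the diner holds the prior and pays 7/9·12 + 2/9·3 = 10. Off path (the prime location), believing top-tier, it pays 12.
top-tier: the cheap location nets 10; the prime location nets 12 − 6 = 6. top-tier stays.
average: the cheap location nets 10; the prime location nets 12 − 15 = -3. average stays.
No type deviates, so pooling is sustained.

Yes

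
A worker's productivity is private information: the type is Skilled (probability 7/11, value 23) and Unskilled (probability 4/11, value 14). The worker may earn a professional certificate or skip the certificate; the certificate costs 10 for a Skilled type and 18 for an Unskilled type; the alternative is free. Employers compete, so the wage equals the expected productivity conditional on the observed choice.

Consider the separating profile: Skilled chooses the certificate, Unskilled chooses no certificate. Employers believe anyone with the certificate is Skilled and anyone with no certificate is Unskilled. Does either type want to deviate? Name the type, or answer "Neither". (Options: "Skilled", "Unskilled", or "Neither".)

Skilled

The certificate pays 23; no certificate pays 14.
Skilled: assigned the certificate, nets 23 − 10 = 13; deviating to no certificate nets 14.
Unskilled: assigned no certificate, nets 14; deviating to the certificate nets 23 − 18 = 5.
The Skilled type gains 1 by deviating.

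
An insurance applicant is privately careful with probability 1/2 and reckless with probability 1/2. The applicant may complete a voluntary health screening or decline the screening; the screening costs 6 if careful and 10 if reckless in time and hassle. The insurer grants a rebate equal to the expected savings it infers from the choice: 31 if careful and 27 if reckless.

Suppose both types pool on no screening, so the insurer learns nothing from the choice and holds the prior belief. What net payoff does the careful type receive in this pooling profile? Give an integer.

Pooled rebate = 1/2·31 + 1/2·27 = 29.
careful pays no cost for no screening, so net payoff = 29.

29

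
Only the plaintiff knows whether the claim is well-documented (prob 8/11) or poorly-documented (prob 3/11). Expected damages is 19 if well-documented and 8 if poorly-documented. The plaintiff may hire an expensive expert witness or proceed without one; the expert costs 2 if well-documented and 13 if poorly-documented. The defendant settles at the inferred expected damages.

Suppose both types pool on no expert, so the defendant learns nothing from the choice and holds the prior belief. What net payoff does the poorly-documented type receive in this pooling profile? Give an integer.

Pooled settlement = 8/11·19 + 3/11·8 = 16.
poorly-documented pays no cost for no expert, so net payoff = 16.

16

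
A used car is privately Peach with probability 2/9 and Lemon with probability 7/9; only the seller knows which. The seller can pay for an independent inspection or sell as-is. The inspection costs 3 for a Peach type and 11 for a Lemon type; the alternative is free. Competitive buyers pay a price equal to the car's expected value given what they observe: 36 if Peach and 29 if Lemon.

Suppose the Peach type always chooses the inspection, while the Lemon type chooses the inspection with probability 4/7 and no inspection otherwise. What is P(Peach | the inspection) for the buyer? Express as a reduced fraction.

1/3

P(the inspection) = (2/9)·1 + (7/9)·(4/7) = 2/3.
By Bayes' rule, P(Peach | the inspection) = (2/9) / (2/3) = 1/3.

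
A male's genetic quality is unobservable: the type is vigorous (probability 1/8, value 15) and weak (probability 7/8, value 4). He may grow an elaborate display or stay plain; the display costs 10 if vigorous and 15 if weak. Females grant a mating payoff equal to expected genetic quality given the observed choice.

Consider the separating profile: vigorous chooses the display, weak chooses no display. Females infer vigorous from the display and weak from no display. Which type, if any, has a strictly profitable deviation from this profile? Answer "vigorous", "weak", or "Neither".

The display pays 15; no display pays 4.
vigorous: assigned the display, nets 15 − 10 = 5; deviating to no display nets 4.
weak: assigned no display, nets 4; deviating to the display nets 15 − 15 = 0.
Both types strictly prefer their assigned action; no profitable deviation.

Neither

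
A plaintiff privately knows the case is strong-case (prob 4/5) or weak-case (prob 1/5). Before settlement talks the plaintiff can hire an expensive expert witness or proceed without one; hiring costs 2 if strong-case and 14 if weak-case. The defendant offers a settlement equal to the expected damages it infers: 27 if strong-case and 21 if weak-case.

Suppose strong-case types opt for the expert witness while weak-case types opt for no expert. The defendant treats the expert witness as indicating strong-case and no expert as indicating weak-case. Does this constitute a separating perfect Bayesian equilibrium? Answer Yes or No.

Under these beliefs, the expert witness earns settlement 27 and no expert earns settlement 21.
strong-case: the expert witness nets 27 − 2 = 25; no expert nets 21. strong-case prefers the expert witness.
weak-case: the expert witness nets 27 − 14 = 13; no expert nets 21. weak-case prefers no expert.
Neither type deviates, so the separating profile is an equilibrium.

Yes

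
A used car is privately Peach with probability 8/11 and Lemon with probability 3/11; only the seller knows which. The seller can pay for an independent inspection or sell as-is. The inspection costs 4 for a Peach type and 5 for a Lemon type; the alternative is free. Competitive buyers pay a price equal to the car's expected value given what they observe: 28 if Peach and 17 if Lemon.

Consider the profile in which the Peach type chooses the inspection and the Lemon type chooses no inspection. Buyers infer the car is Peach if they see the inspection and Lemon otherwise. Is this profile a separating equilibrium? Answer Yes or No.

No

Under these beliefs, the inspection earns price 28 and no inspection earns price 17.
Peach: the inspection nets 28 − 4 = 24; no inspection nets 17. Peach prefers the inspection.
Lemon: the inspection nets 28 − 5 = 23; no inspection nets 17. Lemon would deviate to the inspection.
Lemon has a profitable deviation, so the profile is not an equilibrium.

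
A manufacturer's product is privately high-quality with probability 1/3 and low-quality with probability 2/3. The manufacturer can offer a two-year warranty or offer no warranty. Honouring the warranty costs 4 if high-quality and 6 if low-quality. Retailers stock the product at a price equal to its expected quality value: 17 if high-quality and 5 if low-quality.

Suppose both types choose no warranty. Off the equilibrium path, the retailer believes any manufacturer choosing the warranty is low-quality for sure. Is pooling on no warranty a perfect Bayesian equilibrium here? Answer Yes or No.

Yes

On path, the retailer holds the prior and pays 1/3·17 + 2/3·5 = 9. Off path (the warranty), believing low-quality, it pays 5.
high-quality: no warranty nets 9; the warranty nets 5 − 4 = 1. high-quality stays.
low-quality: no warranty nets 9; the warranty nets 5 − 6 = -1. low-quality stays.
No type deviates, so pooling is sustained.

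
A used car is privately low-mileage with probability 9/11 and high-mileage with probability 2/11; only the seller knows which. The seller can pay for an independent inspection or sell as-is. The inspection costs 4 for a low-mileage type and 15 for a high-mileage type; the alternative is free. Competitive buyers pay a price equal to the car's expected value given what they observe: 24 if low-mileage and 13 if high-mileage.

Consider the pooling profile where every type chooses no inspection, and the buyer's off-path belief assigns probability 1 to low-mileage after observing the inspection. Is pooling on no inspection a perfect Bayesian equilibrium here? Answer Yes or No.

Yes

On path, the buyer holds the prior and pays 9/11·24 + 2/11·13 = 22. Off path (the inspection), believing low-mileage, it pays 24.
low-mileage: no inspection nets 22; the inspection nets 24 − 4 = 20. low-mileage stays.
high-mileage: no inspection nets 22; the inspection nets 24 − 15 = 9. high-mileage stays.
No type deviates, so pooling is sustained.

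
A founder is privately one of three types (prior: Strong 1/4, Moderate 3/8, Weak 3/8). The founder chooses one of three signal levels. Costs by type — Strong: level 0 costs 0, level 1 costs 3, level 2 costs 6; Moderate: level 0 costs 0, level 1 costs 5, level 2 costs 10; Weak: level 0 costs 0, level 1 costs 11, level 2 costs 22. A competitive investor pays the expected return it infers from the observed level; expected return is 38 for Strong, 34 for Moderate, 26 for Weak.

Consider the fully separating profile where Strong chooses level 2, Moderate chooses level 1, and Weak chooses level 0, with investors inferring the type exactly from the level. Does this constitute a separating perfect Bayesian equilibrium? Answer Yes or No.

Yes

Separating valuations: level 2 → 38, level 1 → 34, level 0 → 26.
Strong (assigned level 2): level 0: 26 − 0 = 26; level 1: 34 − 3 = 31; level 2: 38 − 6 = 32. Strong stays.
Moderate (assigned level 1): level 0: 26 − 0 = 26; level 1: 34 − 5 = 29; level 2: 38 − 10 = 28. Moderate stays.
Weak (assigned level 0): level 0: 26 − 0 = 26; level 1: 34 − 11 = 23; level 2: 38 − 22 = 16. Weak stays.
Every type prefers its assigned level; separation holds.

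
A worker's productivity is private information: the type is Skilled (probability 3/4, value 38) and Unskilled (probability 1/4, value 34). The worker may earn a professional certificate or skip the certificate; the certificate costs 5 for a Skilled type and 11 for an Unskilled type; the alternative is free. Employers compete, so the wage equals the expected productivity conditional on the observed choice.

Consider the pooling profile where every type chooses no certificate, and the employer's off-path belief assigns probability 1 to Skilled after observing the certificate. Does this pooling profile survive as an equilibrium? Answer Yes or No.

Yes

On path, the employer holds the prior and pays 3/4·38 + 1/4·34 = 37. Off path (the certificate), believing Skilled, it pays 38.
Skilled: no certificate nets 37; the certificate nets 38 − 5 = 33. Skilled stays.
Unskilled: no certificate nets 37; the certificate nets 38 − 11 = 27. Unskilled stays.
No type deviates, so pooling is sustained.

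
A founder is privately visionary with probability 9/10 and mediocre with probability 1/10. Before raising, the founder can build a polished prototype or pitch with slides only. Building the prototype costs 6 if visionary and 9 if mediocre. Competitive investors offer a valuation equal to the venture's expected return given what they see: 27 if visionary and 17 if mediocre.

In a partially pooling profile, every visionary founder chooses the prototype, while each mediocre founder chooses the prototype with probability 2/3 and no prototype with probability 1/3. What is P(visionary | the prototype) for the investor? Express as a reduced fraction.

27/29

P(the prototype) = (9/10)·1 + (1/10)·(2/3) = 29/30.
By Bayes' rule, P(visionary | the prototype) = (9/10) / (29/30) = 27/29.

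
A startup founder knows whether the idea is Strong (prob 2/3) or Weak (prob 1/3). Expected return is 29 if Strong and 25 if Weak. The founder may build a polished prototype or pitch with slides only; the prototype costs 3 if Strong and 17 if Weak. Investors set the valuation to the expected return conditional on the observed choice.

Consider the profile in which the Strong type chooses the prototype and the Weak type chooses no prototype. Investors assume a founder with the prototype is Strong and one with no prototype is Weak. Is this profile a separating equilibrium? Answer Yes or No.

Under these beliefs, the prototype earns valuation 29 and no prototype earns valuation 25.
Strong: the prototype nets 29 − 3 = 26; no prototype nets 25. Strong prefers the prototype.
Weak: the prototype nets 29 − 17 = 12; no prototype nets 25. Weak prefers no prototype.
Neither type deviates, so the separating profile is an equilibrium.

Yes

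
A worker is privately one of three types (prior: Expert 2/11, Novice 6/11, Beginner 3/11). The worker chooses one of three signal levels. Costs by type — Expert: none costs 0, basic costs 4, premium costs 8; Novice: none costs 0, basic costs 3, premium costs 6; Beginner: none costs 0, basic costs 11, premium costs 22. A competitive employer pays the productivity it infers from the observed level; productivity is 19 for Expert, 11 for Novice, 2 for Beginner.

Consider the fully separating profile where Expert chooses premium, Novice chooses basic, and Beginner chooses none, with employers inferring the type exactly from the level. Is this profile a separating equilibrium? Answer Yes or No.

No

Separating wages: premium → 19, basic → 11, none → 2.
Expert (assigned premium): none: 2 − 0 = 2; basic: 11 − 4 = 7; premium: 19 − 8 = 11. Expert stays.
Novice (assigned basic): none: 2 − 0 = 2; basic: 11 − 3 = 8; premium: 19 − 6 = 13. Novice prefers premium.
Beginner (assigned none): none: 2 − 0 = 2; basic: 11 − 11 = 0; premium: 19 − 22 = -3. Beginner stays.
At least one type deviates; the separating profile fails.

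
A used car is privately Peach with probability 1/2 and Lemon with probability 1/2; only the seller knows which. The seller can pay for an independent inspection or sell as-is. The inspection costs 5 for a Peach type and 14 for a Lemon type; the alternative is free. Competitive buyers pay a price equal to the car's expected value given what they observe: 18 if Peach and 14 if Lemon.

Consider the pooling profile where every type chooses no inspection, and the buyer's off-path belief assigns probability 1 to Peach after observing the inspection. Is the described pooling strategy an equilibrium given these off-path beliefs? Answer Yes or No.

On path, the buyer holds the prior and pays 1/2·18 + 1/2·14 = 16. Off path (the inspection), believing Peach, it pays 18.
Peach: no inspection nets 16; the inspection nets 18 − 5 = 13. Peach stays.
Lemon: no inspection nets 16; the inspection nets 18 − 14 = 4. Lemon stays.
No type deviates, so pooling is sustained.

Yes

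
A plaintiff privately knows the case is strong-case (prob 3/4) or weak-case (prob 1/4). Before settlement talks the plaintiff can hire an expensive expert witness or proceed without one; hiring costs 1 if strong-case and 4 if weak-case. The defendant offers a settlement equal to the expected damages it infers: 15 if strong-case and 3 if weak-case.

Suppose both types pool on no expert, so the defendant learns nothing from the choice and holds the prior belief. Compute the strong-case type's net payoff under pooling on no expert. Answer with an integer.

12

Pooled settlement = 3/4·15 + 1/4·3 = 12.
strong-case pays no cost for no expert, so net payoff = 12.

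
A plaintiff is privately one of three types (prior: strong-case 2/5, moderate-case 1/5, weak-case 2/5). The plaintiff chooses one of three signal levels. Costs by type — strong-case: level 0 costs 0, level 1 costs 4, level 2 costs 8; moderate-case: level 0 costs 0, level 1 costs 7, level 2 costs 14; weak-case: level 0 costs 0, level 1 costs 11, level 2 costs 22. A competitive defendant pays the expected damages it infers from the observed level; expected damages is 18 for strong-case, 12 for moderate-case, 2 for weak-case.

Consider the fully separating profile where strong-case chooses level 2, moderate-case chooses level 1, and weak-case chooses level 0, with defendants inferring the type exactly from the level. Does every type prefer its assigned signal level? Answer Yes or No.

Separating settlements: level 2 → 18, level 1 → 12, level 0 → 2.
strong-case (assigned level 2): level 0: 2 − 0 = 2; level 1: 12 − 4 = 8; level 2: 18 − 8 = 10. strong-case stays.
moderate-case (assigned level 1): level 0: 2 − 0 = 2; level 1: 12 − 7 = 5; level 2: 18 − 14 = 4. moderate-case stays.
weak-case (assigned level 0): level 0: 2 − 0 = 2; level 1: 12 − 11 = 1; level 2: 18 − 22 = -4. weak-case stays.
Every type prefers its assigned level; separation holds.

Yes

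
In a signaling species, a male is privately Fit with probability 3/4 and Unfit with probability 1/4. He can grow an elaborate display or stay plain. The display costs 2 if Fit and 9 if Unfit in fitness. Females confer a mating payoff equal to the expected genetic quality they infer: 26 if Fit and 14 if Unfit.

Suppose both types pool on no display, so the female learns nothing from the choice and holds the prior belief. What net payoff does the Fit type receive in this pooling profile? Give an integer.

Pooled mating payoff = 3/4·26 + 1/4·14 = 23.
Fit pays no cost for no display, so net payoff = 23.

23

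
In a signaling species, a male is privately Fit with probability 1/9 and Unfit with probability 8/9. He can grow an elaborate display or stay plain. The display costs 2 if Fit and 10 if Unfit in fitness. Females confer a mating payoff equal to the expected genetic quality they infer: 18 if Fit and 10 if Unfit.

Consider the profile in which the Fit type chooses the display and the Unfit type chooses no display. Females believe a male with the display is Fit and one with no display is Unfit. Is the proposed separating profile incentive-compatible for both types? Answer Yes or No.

Yes

Under these beliefs, the display earns mating payoff 18 and no display earns mating payoff 10.
Fit: the display nets 18 − 2 = 16; no display nets 10. Fit prefers the display.
Unfit: the display nets 18 − 10 = 8; no display nets 10. Unfit prefers no display.
Neither type deviates, so the separating profile is an equilibrium.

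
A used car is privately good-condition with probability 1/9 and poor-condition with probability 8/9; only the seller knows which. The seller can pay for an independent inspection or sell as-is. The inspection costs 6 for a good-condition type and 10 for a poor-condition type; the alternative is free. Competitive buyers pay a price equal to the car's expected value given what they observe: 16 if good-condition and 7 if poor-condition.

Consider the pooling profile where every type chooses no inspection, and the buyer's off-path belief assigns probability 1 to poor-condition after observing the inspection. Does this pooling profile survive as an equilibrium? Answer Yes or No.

Yes

On path, the buyer holds the prior and pays 1/9·16 + 8/9·7 = 8. Off path (the inspection), believing poor-condition, it pays 7.
good-condition: no inspection nets 8; the inspection nets 7 − 6 = 1. good-condition stays.
poor-condition: no inspection nets 8; the inspection nets 7 − 10 = -3. poor-condition stays.
No type deviates, so pooling is sustained.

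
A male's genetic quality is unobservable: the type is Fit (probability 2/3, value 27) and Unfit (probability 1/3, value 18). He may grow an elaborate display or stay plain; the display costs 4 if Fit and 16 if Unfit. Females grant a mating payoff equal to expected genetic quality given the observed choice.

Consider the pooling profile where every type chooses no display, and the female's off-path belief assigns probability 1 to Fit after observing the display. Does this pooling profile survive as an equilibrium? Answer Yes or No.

On path, the female holds the prior and pays 2/3·27 + 1/3·18 = 24. Off path (the display), believing Fit, it pays 27.
Fit: no display nets 24; the display nets 27 − 4 = 23. Fit stays.
Unfit: no display nets 24; the display nets 27 − 16 = 11. Unfit stays.
No type deviates, so pooling is sustained.

Yes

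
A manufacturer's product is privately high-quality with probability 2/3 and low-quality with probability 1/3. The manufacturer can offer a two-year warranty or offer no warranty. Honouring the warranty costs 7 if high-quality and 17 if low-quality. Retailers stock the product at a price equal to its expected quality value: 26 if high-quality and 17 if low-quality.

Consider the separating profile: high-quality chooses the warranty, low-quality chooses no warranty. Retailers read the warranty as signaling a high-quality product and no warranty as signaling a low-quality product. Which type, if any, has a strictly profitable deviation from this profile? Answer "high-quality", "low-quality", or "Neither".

The warranty pays 26; no warranty pays 17.
high-quality: assigned the warranty, nets 26 − 7 = 19; deviating to no warranty nets 17.
low-quality: assigned no warranty, nets 17; deviating to the warranty nets 26 − 17 = 9.
Both types strictly prefer their assigned action; no profitable deviation.

Neither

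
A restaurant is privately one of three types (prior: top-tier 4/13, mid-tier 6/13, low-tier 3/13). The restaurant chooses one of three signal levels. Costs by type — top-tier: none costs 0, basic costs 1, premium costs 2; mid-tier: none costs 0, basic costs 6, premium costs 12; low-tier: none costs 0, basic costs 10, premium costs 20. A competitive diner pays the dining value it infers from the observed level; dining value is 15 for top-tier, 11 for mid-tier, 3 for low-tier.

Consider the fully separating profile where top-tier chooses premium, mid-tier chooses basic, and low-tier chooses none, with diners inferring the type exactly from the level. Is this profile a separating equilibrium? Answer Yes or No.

Yes

Separating price premiums: premium → 15, basic → 11, none → 3.
top-tier (assigned premium): none: 3 − 0 = 3; basic: 11 − 1 = 10; premium: 15 − 2 = 13. top-tier stays.
mid-tier (assigned basic): none: 3 − 0 = 3; basic: 11 − 6 = 5; premium: 15 − 12 = 3. mid-tier stays.
low-tier (assigned none): none: 3 − 0 = 3; basic: 11 − 10 = 1; premium: 15 − 20 = -5. low-tier stays.
Every type prefers its assigned level; separation holds.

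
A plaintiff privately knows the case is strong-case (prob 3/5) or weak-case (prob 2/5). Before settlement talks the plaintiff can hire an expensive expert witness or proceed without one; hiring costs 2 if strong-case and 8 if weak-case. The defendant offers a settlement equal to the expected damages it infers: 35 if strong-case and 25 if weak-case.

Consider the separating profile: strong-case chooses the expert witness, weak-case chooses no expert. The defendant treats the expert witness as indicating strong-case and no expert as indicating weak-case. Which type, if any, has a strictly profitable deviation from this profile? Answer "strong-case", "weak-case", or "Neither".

The expert witness pays 35; no expert pays 25.
strong-case: assigned the expert witness, nets 35 − 2 = 33; deviating to no expert nets 25.
weak-case: assigned no expert, nets 25; deviating to the expert witness nets 35 − 8 = 27.
The weak-case type gains 2 by deviating.

weak-case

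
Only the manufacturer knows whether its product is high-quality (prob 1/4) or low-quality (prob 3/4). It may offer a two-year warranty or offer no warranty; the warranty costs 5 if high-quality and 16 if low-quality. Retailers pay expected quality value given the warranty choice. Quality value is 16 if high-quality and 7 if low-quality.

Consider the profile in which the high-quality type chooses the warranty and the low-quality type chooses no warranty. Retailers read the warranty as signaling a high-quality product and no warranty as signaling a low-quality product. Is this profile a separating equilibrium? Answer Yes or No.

Under these beliefs, the warranty earns price 16 and no warranty earns price 7.
high-quality: the warranty nets 16 − 5 = 11; no warranty nets 7. high-quality prefers the warranty.
low-quality: the warranty nets 16 − 16 = 0; no warranty nets 7. low-quality prefers no warranty.
Neither type deviates, so the separating profile is an equilibrium.

Yes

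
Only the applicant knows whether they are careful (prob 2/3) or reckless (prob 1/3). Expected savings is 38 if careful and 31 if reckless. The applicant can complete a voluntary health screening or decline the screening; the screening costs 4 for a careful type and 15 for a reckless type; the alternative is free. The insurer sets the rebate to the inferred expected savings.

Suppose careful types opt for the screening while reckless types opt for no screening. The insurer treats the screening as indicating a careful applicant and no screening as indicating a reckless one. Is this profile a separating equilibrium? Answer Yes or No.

Yes

Under these beliefs, the screening earns rebate 38 and no screening earns rebate 31.
careful: the screening nets 38 − 4 = 34; no screening nets 31. careful prefers the screening.
reckless: the screening nets 38 − 15 = 23; no screening nets 31. reckless prefers no screening.
Neither type deviates, so the separating profile is an equilibrium.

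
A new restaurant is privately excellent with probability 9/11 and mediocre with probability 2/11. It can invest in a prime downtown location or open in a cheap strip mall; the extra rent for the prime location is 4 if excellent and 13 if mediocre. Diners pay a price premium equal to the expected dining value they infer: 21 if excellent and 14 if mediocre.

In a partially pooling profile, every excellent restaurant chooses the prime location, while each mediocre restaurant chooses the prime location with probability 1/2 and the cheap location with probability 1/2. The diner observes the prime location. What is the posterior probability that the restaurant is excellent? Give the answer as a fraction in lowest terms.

P(the prime location) = (9/11)·1 + (2/11)·(1/2) = 10/11.
By Bayes' rule, P(excellent | the prime location) = (9/11) / (10/11) = 9/10.

9/10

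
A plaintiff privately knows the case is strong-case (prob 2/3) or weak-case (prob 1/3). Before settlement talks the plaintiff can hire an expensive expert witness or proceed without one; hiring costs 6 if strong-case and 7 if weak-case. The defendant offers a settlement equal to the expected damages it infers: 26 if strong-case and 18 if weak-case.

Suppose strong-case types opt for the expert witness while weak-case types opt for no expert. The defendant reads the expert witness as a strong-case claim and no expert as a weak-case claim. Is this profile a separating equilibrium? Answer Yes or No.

Under these beliefs, the expert witness earns settlement 26 and no expert earns settlement 18.
strong-case: the expert witness nets 26 − 6 = 20; no expert nets 18. strong-case prefers the expert witness.
weak-case: the expert witness nets 26 − 7 = 19; no expert nets 18. weak-case would deviate to the expert witness.
weak-case has a profitable deviation, so the profile is not an equilibrium.

No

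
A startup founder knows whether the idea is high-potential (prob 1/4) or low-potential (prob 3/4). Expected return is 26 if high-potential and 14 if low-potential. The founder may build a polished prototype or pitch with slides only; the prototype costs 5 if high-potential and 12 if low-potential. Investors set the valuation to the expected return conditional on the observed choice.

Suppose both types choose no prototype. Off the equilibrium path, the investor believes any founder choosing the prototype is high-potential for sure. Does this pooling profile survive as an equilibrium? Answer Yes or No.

No

On path, the investor holds the prior and pays 1/4·26 + 3/4·14 = 17. Off path (the prototype), believing high-potential, it pays 26.
high-potential: no prototype nets 17; the prototype nets 26 − 5 = 21. high-potential would deviate.
low-potential: no prototype nets 17; the prototype nets 26 − 12 = 14. low-potential stays.
A type deviates, so pooling fails.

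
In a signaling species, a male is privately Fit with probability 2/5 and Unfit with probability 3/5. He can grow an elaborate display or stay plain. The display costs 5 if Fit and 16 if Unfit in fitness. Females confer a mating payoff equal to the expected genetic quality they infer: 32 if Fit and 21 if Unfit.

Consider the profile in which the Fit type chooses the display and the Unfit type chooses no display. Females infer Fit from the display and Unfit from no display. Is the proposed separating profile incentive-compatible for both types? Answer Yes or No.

Under these beliefs, the display earns mating payoff 32 and no display earns mating payoff 21.
Fit: the display nets 32 − 5 = 27; no display nets 21. Fit prefers the display.
Unfit: the display nets 32 − 16 = 16; no display nets 21. Unfit prefers no display.
Neither type deviates, so the separating profile is an equilibrium.

Yes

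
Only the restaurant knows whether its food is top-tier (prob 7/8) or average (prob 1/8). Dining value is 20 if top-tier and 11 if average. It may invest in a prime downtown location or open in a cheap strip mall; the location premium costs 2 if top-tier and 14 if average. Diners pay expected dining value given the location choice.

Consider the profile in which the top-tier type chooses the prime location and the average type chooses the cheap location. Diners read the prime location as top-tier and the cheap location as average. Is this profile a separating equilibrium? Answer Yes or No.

Under these beliefs, the prime location earns price premium 20 and the cheap location earns price premium 11.
top-tier: the prime location nets 20 − 2 = 18; the cheap location nets 11. top-tier prefers the prime location.
average: the prime location nets 20 − 14 = 6; the cheap location nets 11. average prefers the cheap location.
Neither type deviates, so the separating profile is an equilibrium.

Yes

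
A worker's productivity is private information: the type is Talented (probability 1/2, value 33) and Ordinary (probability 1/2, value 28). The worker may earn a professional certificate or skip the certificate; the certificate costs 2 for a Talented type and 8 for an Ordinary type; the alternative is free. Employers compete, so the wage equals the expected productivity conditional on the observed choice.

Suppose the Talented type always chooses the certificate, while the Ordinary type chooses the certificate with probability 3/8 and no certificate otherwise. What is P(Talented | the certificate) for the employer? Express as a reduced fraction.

P(the certificate) = (1/2)·1 + (1/2)·(3/8) = 11/16.
By Bayes' rule, P(Talented | the certificate) = (1/2) / (11/16) = 8/11.

8/11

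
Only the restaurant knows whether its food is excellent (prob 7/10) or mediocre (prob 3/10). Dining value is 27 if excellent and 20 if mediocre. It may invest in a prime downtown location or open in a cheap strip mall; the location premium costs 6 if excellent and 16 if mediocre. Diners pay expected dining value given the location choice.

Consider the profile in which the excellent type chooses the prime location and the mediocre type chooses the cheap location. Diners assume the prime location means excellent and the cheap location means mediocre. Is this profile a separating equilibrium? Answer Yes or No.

Yes

Under these beliefs, the prime location earns price premium 27 and the cheap location earns price premium 20.
excellent: the prime location nets 27 − 6 = 21; the cheap location nets 20. excellent prefers the prime location.
mediocre: the prime location nets 27 − 16 = 11; the cheap location nets 20. mediocre prefers the cheap location.
Neither type deviates, so the separating profile is an equilibrium.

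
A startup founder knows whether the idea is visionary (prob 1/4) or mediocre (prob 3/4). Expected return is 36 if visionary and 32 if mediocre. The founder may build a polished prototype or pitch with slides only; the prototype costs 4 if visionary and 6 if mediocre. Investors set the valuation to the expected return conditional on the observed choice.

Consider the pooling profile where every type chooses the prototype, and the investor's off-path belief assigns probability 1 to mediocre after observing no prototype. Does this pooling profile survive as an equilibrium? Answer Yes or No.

On path, the investor holds the prior and pays 1/4·36 + 3/4·32 = 33. Off path (no prototype), believing mediocre, it pays 32.
visionary: the prototype nets 33 − 4 = 29; no prototype nets 32. visionary would deviate.
mediocre: the prototype nets 33 − 6 = 27; no prototype nets 32. mediocre would deviate.
A type deviates, so pooling fails.

No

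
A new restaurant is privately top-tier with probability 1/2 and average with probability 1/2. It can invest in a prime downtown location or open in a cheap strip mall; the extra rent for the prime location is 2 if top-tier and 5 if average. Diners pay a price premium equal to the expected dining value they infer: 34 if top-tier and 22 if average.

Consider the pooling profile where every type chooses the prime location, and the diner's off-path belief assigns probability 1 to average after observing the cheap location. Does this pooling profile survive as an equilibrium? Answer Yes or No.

On path, the diner holds the prior and pays 1/2·34 + 1/2·22 = 28. Off path (the cheap location), believing average, it pays 22.
top-tier: the prime location nets 28 − 2 = 26; the cheap location nets 22. top-tier stays.
average: the prime location nets 28 − 5 = 23; the cheap location nets 22. average stays.
No type deviates, so pooling is sustained.

Yes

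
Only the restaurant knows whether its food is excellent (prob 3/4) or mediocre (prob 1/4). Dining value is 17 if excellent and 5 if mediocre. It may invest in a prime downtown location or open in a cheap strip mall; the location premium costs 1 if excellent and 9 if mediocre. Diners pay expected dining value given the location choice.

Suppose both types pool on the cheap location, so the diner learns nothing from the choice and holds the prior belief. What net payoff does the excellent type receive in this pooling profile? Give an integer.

14

Pooled price premium = 3/4·17 + 1/4·5 = 14.
excellent pays no cost for the cheap location, so net payoff = 14.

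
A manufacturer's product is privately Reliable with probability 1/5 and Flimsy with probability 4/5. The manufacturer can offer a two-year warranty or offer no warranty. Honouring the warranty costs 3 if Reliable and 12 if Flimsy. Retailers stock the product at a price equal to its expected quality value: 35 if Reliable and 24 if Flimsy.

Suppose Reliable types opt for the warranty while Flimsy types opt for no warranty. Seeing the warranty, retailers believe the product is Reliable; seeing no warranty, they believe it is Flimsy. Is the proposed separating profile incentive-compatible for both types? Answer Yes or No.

Under these beliefs, the warranty earns price 35 and no warranty earns price 24.
Reliable: the warranty nets 35 − 3 = 32; no warranty nets 24. Reliable prefers the warranty.
Flimsy: the warranty nets 35 − 12 = 23; no warranty nets 24. Flimsy prefers no warranty.
Neither type deviates, so the separating profile is an equilibrium.

Yes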